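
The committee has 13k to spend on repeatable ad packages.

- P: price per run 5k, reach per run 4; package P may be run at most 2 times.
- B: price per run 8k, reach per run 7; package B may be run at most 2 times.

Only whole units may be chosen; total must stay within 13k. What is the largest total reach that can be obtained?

B has the best ratio (7/8); taking only B gives at most 1×7 = 7 (stopped by the price limit).
Mixing does better — 1×P and 1×B: price 13 ≤ 13, reach 1·4 + 1·7 = 11.

11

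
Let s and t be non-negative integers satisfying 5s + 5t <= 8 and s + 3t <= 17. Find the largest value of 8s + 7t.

8

The continuous relaxation peaks at (1.6, 0) with value 12.80; rounding to a feasible lattice point costs some objective.
(s,t)=(1,0): 5·1+5·0=5≤8, 1·1+3·0=1≤17, objective 8.
(s,t)=(0,1): 5·0+5·1=5≤8, 1·0+3·1=3≤17, objective 7.
(s,t)=(0,0): 5·0+5·0=0≤8, 1·0+3·0=0≤17, objective 0.
Maximum is 8 at (s,t)=(1,0).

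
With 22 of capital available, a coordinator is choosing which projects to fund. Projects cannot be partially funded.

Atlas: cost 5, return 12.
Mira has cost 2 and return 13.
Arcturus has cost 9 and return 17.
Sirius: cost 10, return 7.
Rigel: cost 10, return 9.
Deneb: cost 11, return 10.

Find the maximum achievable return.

Allowing fractional choices, the relaxed optimum would be about 47.5, but projects are indivisible.
Mira + Arcturus + Rigel: cost 2 + 9 + 10 = 21 ≤ 22, return 13 + 17 + 9 = 39.
Atlas + Mira + Arcturus: cost 5 + 2 + 9 = 16 ≤ 22, return 12 + 13 + 17 = 42.
Mira + Arcturus + Deneb: cost 2 + 9 + 11 = 22 ≤ 22, return 13 + 17 + 10 = 40.
Best is Atlas, Mira, and Arcturus with total return 42.

42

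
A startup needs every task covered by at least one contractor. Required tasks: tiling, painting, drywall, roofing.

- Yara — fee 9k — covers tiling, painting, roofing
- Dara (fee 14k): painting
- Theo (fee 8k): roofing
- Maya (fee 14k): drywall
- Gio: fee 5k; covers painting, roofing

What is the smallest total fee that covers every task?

Choose Yara and Maya: together they cover tiling, painting, drywall, roofing — every task.
Total fee: 9 + 14 = 23.

23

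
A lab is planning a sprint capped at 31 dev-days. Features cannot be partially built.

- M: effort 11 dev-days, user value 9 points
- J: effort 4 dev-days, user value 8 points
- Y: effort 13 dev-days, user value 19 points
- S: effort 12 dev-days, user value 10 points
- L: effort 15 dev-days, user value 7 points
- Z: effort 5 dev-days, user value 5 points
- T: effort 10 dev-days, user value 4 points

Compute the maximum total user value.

Take J, Y, and S: effort 4 + 13 + 12 = 29 ≤ 31, user value 8 + 19 + 10 = 37.
No other feasible combination does better.

37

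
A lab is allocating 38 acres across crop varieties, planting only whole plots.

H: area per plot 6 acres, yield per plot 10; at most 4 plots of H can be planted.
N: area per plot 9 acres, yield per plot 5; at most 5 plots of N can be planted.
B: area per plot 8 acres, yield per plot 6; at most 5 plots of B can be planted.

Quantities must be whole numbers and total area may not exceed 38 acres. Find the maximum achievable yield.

46

H has the best ratio (10/6); taking only H gives at most 4×10 = 40 (stopped by the supply cap of 4).
Mixing does better — 4×H and 1×B: area 32 ≤ 38, yield 4·10 + 1·6 = 46.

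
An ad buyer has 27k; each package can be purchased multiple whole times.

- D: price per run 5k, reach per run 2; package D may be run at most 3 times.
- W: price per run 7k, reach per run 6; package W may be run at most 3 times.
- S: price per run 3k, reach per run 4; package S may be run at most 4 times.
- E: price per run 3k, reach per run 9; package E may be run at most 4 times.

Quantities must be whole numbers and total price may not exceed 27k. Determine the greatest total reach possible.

52

This is a bounded integer knapsack.
Take 4×S and 4×E: price 24 ≤ 27, reach 4·4 + 4·9 = 52.
E has the best ratio (9/3) and is taken to its limit of 4; remaining capacity is filled optimally with the others.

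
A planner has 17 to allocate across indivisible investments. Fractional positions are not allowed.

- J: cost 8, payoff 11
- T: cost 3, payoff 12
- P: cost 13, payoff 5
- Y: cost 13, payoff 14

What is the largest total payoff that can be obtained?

26

Treat it as a binary knapsack problem.
Allowing fractional choices, the relaxed optimum would be about 29.5, but investments are indivisible.
J + T: cost 8 + 3 = 11 ≤ 17, payoff 11 + 12 = 23.
T + Y: cost 3 + 13 = 16 ≤ 17, payoff 12 + 14 = 26.
Best is T and Y with total payoff 26.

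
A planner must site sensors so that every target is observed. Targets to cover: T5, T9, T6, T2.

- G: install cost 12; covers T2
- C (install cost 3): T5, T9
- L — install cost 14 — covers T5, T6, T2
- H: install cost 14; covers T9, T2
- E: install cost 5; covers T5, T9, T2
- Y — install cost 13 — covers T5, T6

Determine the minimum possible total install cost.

This is an integer covering problem.
Choose C and L: together they cover T5, T9, T6, T2 — every target.
Total install cost: 3 + 14 = 17.

17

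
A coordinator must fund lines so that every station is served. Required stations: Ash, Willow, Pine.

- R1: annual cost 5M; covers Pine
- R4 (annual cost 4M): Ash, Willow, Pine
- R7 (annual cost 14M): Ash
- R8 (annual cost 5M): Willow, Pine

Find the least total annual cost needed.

4

R4 alone covers Ash, Willow, Pine — every station.
Total annual cost: 4.
No cover costs less than 4.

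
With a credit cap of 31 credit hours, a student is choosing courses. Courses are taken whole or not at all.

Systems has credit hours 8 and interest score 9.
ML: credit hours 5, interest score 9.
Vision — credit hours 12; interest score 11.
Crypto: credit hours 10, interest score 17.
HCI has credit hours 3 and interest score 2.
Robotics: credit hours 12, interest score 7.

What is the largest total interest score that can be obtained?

39

Treat it as a binary knapsack problem.
Allowing fractional choices, the relaxed optimum would be about 42.3, but courses are indivisible.
ML + Vision + Crypto + HCI: credit hours 5 + 12 + 10 + 3 = 30 ≤ 31, interest score 9 + 11 + 17 + 2 = 39.
ML + Vision + Crypto: credit hours 5 + 12 + 10 = 27 ≤ 31, interest score 9 + 11 + 17 = 37.
Systems + ML + Crypto + HCI: credit hours 8 + 5 + 10 + 3 = 26 ≤ 31, interest score 9 + 9 + 17 + 2 = 37.
Best is ML, Vision, Crypto, and HCI with total interest score 39.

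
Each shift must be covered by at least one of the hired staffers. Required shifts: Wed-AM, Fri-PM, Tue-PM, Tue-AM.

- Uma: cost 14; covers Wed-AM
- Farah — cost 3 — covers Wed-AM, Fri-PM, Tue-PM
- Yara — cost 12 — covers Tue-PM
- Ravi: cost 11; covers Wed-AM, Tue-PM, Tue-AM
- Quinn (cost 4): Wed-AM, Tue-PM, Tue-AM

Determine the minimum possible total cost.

7

Choose Farah and Quinn: together they cover Wed-AM, Fri-PM, Tue-PM, Tue-AM — every shift.
Total cost: 3 + 4 = 7.
No cover costs less than 7.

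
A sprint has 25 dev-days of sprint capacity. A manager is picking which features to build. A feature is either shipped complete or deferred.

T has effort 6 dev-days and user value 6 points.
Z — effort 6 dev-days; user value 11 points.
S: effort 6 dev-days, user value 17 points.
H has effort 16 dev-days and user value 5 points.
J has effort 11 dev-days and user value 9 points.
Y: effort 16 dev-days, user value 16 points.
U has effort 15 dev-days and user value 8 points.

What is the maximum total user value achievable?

37

Allowing fractional choices, the relaxed optimum would be about 41.0, but features are indivisible.
S + Y: effort 6 + 16 = 22 ≤ 25, user value 17 + 16 = 33.
Z + S + J: effort 6 + 6 + 11 = 23 ≤ 25, user value 11 + 17 + 9 = 37.
T + Z + S: effort 6 + 6 + 6 = 18 ≤ 25, user value 6 + 11 + 17 = 34.
Best is Z, S, and J with total user value 37.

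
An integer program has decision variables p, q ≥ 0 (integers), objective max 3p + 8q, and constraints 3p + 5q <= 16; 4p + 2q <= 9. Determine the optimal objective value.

Relaxing integrality, the LP optimum is 25.60 at (p,q) = (0, 3.2), which is not an integer point.
(p,q)=(0,3): 3·0+5·3=15≤16, 4·0+2·3=6≤9, objective 24.
(p,q)=(1,2): 3·1+5·2=13≤16, 4·1+2·2=8≤9, objective 19.
(p,q)=(0,2): 3·0+5·2=10≤16, 4·0+2·2=4≤9, objective 16.
The best lattice point is (0,3), giving 24.

24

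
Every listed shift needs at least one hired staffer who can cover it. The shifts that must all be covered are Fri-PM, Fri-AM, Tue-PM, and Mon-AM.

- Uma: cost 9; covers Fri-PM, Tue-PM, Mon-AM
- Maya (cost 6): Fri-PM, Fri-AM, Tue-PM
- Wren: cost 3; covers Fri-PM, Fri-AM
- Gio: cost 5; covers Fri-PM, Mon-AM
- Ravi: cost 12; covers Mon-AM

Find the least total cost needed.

The greedy cost-per-new-shift heuristic would pick Wren and Uma for 12, but a cheaper cover exists.
Choose Maya and Gio: together they cover Fri-PM, Fri-AM, Tue-PM, Mon-AM — every shift.
Total cost: 6 + 5 = 11.
No cover costs less than 11.

11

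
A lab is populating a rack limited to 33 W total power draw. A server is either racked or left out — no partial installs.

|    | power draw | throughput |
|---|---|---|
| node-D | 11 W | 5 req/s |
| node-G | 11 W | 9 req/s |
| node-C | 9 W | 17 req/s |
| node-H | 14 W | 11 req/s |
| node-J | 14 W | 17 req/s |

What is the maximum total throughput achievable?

Allowing fractional choices, the relaxed optimum would be about 42.2, but servers are indivisible.
node-C + node-J: power draw 9 + 14 = 23 ≤ 33, throughput 17 + 17 = 34.
node-C + node-H: power draw 9 + 14 = 23 ≤ 33, throughput 17 + 11 = 28.
node-D + node-G + node-C: power draw 11 + 11 + 9 = 31 ≤ 33, throughput 5 + 9 + 17 = 31.
Best is node-C and node-J with total throughput 34.

34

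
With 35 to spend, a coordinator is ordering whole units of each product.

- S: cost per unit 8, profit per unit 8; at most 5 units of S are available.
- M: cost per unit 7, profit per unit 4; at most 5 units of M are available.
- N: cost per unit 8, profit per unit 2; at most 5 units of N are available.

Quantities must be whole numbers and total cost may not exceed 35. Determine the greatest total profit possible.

S has the best ratio (8/8); taking only S gives at most 4×8 = 32 (stopped by the cost limit).
Optimal: 4×S: cost 32 ≤ 35, profit 4·8 = 32.

32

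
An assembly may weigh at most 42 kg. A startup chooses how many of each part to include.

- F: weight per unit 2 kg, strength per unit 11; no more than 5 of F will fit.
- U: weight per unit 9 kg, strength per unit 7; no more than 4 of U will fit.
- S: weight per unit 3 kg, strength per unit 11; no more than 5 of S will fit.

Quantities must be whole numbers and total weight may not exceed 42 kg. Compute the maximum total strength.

117

5×F, 1×U, and 5×S: weight 34 ≤ 42, strength 5·11 + 1·7 + 5·11 = 117.
4×F, 2×U, and 5×S: weight 41 ≤ 42, strength 4·11 + 2·7 + 5·11 = 113.
Best is 117.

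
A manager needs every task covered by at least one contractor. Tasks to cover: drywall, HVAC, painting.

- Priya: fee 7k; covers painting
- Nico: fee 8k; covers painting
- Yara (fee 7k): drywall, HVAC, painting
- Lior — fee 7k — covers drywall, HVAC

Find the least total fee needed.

7

Yara alone covers drywall, HVAC, painting — every task.
Total fee: 7.
No cover costs less than 7.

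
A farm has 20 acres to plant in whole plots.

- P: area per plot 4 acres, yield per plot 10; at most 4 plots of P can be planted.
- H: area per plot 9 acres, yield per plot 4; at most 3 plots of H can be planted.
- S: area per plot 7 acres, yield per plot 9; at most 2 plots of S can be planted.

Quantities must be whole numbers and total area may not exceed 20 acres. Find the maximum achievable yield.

3×P and 1×S: area 19 ≤ 20, yield 3·10 + 1·9 = 39.
4×P: area 16 ≤ 20, yield 4·10 = 40.
Best is 40.

40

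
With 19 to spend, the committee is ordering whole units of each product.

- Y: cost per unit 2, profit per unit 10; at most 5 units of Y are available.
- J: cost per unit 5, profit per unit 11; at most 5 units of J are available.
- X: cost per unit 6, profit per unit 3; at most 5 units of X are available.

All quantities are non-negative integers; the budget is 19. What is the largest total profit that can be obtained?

5×Y and 1×J: cost 15 ≤ 19, profit 5·10 + 1·11 = 61.
4×Y and 2×J: cost 18 ≤ 19, profit 4·10 + 2·11 = 62.
Best is 62.

62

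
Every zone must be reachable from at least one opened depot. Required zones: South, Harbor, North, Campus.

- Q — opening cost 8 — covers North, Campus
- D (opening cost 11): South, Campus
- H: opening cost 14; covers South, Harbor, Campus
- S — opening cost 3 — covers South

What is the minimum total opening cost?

The greedy cost-per-new-zone heuristic would pick S, Q, and H for 25, but a cheaper cover exists.
Choose Q and H: together they cover South, Harbor, North, Campus — every zone.
Total opening cost: 8 + 14 = 22.
No cover costs less than 22.

22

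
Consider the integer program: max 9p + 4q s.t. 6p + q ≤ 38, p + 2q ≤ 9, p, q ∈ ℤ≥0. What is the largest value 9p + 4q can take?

58

(p,q)=(6,1): 6·6+1·1=37≤38, 1·6+2·1=8≤9, objective 58.
(p,q)=(6,0): 6·6+1·0=36≤38, 1·6+2·0=6≤9, objective 54.
(p,q)=(5,2): 6·5+1·2=32≤38, 1·5+2·2=9≤9, objective 53.
(p,q)=(5,1): 6·5+1·1=31≤38, 1·5+2·1=7≤9, objective 49.
No feasible integer point exceeds 58.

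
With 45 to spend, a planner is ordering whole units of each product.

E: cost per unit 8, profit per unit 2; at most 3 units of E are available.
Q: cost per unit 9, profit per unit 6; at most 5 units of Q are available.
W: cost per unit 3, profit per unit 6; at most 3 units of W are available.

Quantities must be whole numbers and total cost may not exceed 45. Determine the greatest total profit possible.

Take 4×Q and 3×W: cost 45 ≤ 45, profit 4·6 + 3·6 = 42.
W has the best ratio (6/3) and is taken to its limit of 3; remaining capacity is filled optimally with the others.

42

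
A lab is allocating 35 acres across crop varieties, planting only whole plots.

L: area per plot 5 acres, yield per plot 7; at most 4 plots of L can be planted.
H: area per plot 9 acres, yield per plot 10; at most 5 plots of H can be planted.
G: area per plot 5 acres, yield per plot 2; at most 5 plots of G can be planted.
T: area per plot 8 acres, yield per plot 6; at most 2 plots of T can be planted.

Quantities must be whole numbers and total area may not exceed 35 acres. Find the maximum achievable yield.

Take 3×L and 2×H: area 33 ≤ 35, yield 3·7 + 2·10 = 41.
No other integer combination yields more.

41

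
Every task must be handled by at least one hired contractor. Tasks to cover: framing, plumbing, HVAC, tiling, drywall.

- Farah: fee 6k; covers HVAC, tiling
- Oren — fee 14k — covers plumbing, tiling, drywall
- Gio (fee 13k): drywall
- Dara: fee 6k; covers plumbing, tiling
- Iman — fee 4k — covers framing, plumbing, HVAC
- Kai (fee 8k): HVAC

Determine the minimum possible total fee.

The greedy cost-per-new-task heuristic would pick Iman, Farah, and Gio for 23, but a cheaper cover exists.
Choose Oren and Iman: together they cover framing, plumbing, HVAC, tiling, drywall — every task.
Total fee: 14 + 4 = 18.
No cover costs less than 18.

18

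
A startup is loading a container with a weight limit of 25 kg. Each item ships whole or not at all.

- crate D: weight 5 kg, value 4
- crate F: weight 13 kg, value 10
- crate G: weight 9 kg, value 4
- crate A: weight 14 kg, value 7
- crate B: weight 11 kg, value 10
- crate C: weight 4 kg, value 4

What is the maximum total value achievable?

20

Treat it as a binary knapsack problem.
Allowing fractional choices, the relaxed optimum would be about 21.8, but items are indivisible.
crate F + crate B: weight 13 + 11 = 24 ≤ 25, value 10 + 10 = 20.
crate D + crate F + crate C: weight 5 + 13 + 4 = 22 ≤ 25, value 4 + 10 + 4 = 18.
crate D + crate B + crate C: weight 5 + 11 + 4 = 20 ≤ 25, value 4 + 10 + 4 = 18.
Best is crate F and crate B with total value 20.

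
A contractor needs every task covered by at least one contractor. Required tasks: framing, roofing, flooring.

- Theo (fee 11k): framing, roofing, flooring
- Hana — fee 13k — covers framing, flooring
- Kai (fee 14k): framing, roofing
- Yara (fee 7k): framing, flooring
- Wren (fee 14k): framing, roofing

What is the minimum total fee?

11

The greedy cost-per-new-task heuristic would pick Yara and Theo for 18, but a cheaper cover exists.
Theo alone covers framing, roofing, flooring — every task.
Total fee: 11.
No cover costs less than 11.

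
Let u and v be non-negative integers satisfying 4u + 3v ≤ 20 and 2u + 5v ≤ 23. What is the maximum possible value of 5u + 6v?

29

The continuous relaxation peaks at (2.21, 3.71) with value 33.36; rounding to a feasible lattice point costs some objective.
(u,v)=(1,4): 4·1+3·4=16≤20, 2·1+5·4=22≤23, objective 29.
(u,v)=(2,3): 4·2+3·3=17≤20, 2·2+5·3=19≤23, objective 28.
(u,v)=(3,2): 4·3+3·2=18≤20, 2·3+5·2=16≤23, objective 27.
The best lattice point is (1,4), giving 29.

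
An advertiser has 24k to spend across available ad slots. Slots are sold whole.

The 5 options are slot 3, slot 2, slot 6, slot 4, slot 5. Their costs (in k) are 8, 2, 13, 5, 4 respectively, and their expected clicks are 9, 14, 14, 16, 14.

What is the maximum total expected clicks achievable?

This is a 0-1 knapsack instance.
Take slot 2, slot 6, slot 4, and slot 5: cost 2 + 13 + 5 + 4 = 24 ≤ 24, expected clicks 14 + 14 + 16 + 14 = 58.
No other feasible combination does better.

58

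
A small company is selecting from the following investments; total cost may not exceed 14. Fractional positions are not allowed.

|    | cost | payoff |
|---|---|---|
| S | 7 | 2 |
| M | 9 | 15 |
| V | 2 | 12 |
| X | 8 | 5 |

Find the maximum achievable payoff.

27

Allowing fractional choices, the relaxed optimum would be about 28.9, but investments are indivisible.
M + V: cost 9 + 2 = 11 ≤ 14, payoff 15 + 12 = 27.
V + X: cost 2 + 8 = 10 ≤ 14, payoff 12 + 5 = 17.
M: cost 9 ≤ 14, payoff 15.
Best is M and V with total payoff 27.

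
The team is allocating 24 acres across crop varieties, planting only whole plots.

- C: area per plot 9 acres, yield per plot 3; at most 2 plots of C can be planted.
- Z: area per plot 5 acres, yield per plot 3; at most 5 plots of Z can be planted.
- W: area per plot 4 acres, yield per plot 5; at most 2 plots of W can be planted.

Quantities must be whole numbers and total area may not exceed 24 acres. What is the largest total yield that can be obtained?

19

3×Z and 2×W: area 23 ≤ 24, yield 3·3 + 2·5 = 19.
4×Z and 1×W: area 24 ≤ 24, yield 4·3 + 1·5 = 17.
Best is 19.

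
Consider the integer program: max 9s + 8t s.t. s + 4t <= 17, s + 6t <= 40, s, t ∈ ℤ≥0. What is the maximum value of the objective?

153

(s,t)=(17,0) is feasible, giving 153.
(s,t)=(16,0) is feasible, giving 144.
Maximum is 153 at (s,t)=(17,0).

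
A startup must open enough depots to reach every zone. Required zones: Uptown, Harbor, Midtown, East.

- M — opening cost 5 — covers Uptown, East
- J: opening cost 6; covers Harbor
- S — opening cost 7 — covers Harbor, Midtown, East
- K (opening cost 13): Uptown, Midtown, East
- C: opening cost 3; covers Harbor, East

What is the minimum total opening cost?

This is a weighted set-cover instance.
The greedy cost-per-new-zone heuristic would pick C, M, and S for 15, but a cheaper cover exists.
Choose M and S: together they cover Uptown, Harbor, Midtown, East — every zone.
Total opening cost: 5 + 7 = 12.
No cover costs less than 12.

12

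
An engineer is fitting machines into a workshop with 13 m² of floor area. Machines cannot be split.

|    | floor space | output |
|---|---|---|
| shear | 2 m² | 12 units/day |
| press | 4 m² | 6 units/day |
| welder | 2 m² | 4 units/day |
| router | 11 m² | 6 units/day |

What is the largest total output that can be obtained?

22

Take shear, press, and welder: floor space 2 + 4 + 2 = 8 ≤ 13, output 12 + 6 + 4 = 22.
No other feasible combination does better.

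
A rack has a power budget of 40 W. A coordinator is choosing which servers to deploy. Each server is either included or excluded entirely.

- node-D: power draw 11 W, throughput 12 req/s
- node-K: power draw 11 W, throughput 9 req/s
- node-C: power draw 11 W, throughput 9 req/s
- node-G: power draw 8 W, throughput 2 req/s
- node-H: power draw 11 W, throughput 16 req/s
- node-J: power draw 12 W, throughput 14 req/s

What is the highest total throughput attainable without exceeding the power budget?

Treat it as a binary knapsack problem.
Allowing fractional choices, the relaxed optimum would be about 46.9, but servers are indivisible.
node-K + node-H + node-J: power draw 11 + 11 + 12 = 34 ≤ 40, throughput 9 + 16 + 14 = 39.
node-C + node-H + node-J: power draw 11 + 11 + 12 = 34 ≤ 40, throughput 9 + 16 + 14 = 39.
node-D + node-H + node-J: power draw 11 + 11 + 12 = 34 ≤ 40, throughput 12 + 16 + 14 = 42.
Best is node-D, node-H, and node-J with total throughput 42.

42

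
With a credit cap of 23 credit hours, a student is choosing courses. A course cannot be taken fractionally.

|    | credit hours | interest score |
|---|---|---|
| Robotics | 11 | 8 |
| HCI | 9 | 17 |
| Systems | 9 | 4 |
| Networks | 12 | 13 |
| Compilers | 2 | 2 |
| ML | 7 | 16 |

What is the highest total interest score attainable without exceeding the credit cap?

35

Take HCI, Compilers, and ML: credit hours 9 + 2 + 7 = 18 ≤ 23, interest score 17 + 2 + 16 = 35.
No other feasible combination does better.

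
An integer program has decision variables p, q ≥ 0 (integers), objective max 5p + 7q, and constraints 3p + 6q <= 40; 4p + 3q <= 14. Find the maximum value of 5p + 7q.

The continuous relaxation peaks at (0, 4.67) with value 32.67; rounding to a feasible lattice point costs some objective.
(p,q)=(0,4): 3·0+6·4=24≤40, 4·0+3·4=12≤14, objective 28.
(p,q)=(1,3): 3·1+6·3=21≤40, 4·1+3·3=13≤14, objective 26.
(p,q)=(0,3): 3·0+6·3=18≤40, 4·0+3·3=9≤14, objective 21.
Maximum is 28 at (p,q)=(0,4).

28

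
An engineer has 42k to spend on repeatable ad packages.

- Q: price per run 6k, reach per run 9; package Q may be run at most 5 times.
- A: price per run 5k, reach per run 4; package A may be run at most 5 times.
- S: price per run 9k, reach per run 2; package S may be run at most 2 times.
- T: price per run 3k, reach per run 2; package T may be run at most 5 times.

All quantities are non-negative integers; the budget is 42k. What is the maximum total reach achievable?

5×Q and 4×T: price 42 ≤ 42, reach 5·9 + 4·2 = 53.
5×Q, 1×A, and 2×T: price 41 ≤ 42, reach 5·9 + 1·4 + 2·2 = 53.
Best is 53.

53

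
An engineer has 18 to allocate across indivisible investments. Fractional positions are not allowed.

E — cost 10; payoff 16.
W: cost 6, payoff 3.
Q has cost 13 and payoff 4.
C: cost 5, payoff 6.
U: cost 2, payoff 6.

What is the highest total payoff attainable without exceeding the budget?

28

Take E, C, and U: cost 10 + 5 + 2 = 17 ≤ 18, payoff 16 + 6 + 6 = 28.
No other feasible combination does better.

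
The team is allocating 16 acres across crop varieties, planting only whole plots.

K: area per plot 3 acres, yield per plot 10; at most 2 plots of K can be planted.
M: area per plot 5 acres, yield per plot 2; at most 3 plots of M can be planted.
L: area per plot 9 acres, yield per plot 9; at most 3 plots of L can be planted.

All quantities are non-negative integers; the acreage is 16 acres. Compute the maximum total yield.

29

This is a bounded integer knapsack.
K has the best ratio (10/3); taking only K gives at most 2×10 = 20 (stopped by the supply cap of 2).
Mixing does better — 2×K and 1×L: area 15 ≤ 16, yield 2·10 + 1·9 = 29.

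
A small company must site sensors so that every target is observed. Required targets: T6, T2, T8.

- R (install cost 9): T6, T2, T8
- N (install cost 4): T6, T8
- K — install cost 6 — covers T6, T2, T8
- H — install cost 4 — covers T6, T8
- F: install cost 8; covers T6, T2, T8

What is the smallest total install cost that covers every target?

6

This is an integer covering problem.
K alone covers T6, T2, T8 — every target.
Total install cost: 6.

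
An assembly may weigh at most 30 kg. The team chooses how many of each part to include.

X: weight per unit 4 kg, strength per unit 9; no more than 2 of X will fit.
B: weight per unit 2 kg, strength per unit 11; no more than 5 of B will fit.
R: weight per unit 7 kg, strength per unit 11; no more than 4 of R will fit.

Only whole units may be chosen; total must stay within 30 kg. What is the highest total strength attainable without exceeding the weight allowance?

1×X, 5×B, and 2×R: weight 28 ≤ 30, strength 1·9 + 5·11 + 2·11 = 86.
2×X, 4×B, and 2×R: weight 30 ≤ 30, strength 2·9 + 4·11 + 2·11 = 84.
Best is 86.

86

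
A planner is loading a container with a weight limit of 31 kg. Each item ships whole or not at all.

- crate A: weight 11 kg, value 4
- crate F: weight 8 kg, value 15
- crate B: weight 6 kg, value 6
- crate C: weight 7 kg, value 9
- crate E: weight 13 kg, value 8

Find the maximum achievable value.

Allowing fractional choices, the relaxed optimum would be about 36.2, but items are indivisible.
crate F + crate B + crate C: weight 8 + 6 + 7 = 21 ≤ 31, value 15 + 6 + 9 = 30.
crate F + crate B + crate E: weight 8 + 6 + 13 = 27 ≤ 31, value 15 + 6 + 8 = 29.
crate F + crate C + crate E: weight 8 + 7 + 13 = 28 ≤ 31, value 15 + 9 + 8 = 32.
Best is crate F, crate C, and crate E with total value 32.

32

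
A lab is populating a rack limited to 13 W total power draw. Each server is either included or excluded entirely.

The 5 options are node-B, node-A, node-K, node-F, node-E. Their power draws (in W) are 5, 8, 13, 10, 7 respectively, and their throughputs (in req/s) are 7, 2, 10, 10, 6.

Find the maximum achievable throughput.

This is an integer program with binary decision variables.
node-F: power draw 10 ≤ 13, throughput 10.
node-B + node-E: power draw 5 + 7 = 12 ≤ 13, throughput 7 + 6 = 13.
Best is node-B and node-E with total throughput 13.

13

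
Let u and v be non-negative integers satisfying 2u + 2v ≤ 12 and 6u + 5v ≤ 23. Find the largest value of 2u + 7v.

28

(u,v)=(0,4): 2·0+2·4=8≤12, 6·0+5·4=20≤23, objective 28.
(u,v)=(1,3): 2·1+2·3=8≤12, 6·1+5·3=21≤23, objective 23.
The best lattice point is (0,4), giving 28.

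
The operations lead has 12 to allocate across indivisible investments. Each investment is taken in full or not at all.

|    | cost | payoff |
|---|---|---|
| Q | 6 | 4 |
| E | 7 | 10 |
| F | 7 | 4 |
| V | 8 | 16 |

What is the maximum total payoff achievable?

16

Take V: cost 8 ≤ 12, payoff 16.
No other feasible combination does better.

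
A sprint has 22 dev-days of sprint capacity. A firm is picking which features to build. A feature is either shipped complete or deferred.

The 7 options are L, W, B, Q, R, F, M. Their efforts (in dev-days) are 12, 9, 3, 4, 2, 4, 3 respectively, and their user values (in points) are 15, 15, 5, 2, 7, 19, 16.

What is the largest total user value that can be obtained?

62

Treat it as a binary knapsack problem.
Allowing fractional choices, the relaxed optimum would be about 63.2, but features are indivisible.
W + Q + R + F + M: effort 9 + 4 + 2 + 4 + 3 = 22 ≤ 22, user value 15 + 2 + 7 + 19 + 16 = 59.
W + B + R + F + M: effort 9 + 3 + 2 + 4 + 3 = 21 ≤ 22, user value 15 + 5 + 7 + 19 + 16 = 62.
Best is W, B, R, F, and M with total user value 62.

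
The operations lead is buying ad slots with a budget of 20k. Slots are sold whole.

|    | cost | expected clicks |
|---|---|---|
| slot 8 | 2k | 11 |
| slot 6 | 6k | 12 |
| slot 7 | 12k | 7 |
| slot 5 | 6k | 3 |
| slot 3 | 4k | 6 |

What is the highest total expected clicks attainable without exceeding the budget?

This is an integer program with binary decision variables.
Allowing fractional choices, the relaxed optimum would be about 33.7, but ad slots are indivisible.
slot 8 + slot 6 + slot 7: cost 2 + 6 + 12 = 20 ≤ 20, expected clicks 11 + 12 + 7 = 30.
slot 8 + slot 6 + slot 3: cost 2 + 6 + 4 = 12 ≤ 20, expected clicks 11 + 12 + 6 = 29.
slot 8 + slot 6 + slot 5 + slot 3: cost 2 + 6 + 6 + 4 = 18 ≤ 20, expected clicks 11 + 12 + 3 + 6 = 32.
Best is slot 8, slot 6, slot 5, and slot 3 with total expected clicks 32.

32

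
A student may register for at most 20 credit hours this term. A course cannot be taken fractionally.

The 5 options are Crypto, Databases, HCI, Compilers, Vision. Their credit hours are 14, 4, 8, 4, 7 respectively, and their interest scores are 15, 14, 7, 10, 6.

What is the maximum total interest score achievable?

Treat it as a binary knapsack problem.
Databases + HCI + Compilers: credit hours 4 + 8 + 4 = 16 ≤ 20, interest score 14 + 7 + 10 = 31.
Databases + Compilers + Vision: credit hours 4 + 4 + 7 = 15 ≤ 20, interest score 14 + 10 + 6 = 30.
Best is Databases, HCI, and Compilers with total interest score 31.

31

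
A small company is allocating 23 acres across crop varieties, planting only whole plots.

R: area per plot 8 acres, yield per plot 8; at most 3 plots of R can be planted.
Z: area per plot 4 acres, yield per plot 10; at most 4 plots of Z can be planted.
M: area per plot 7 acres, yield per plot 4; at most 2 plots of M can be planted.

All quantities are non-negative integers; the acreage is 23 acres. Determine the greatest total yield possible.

Z has the best ratio (10/4); taking only Z gives at most 4×10 = 40 (stopped by the supply cap of 4).
Mixing does better — 4×Z and 1×M: area 23 ≤ 23, yield 4·10 + 1·4 = 44.

44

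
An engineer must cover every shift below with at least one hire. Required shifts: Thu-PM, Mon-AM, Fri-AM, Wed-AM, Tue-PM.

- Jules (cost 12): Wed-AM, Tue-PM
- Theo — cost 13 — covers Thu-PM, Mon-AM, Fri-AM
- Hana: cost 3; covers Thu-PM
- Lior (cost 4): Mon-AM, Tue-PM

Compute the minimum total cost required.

25

The greedy cost-per-new-shift heuristic would pick Lior, Hana, Jules, and Theo for 32, but a cheaper cover exists.
Choose Jules and Theo: together they cover Thu-PM, Mon-AM, Fri-AM, Wed-AM, Tue-PM — every shift.
Total cost: 12 + 13 = 25.
No cover costs less than 25.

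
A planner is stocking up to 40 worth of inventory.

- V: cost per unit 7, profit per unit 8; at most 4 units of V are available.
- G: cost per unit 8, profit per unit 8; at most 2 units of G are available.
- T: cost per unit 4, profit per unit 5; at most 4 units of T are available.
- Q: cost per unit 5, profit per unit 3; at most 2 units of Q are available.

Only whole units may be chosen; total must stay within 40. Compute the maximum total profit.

4×V, 1×G, and 1×T: cost 40 ≤ 40, profit 4·8 + 1·8 + 1·5 = 45.
4×V and 3×T: cost 40 ≤ 40, profit 4·8 + 3·5 = 47.
Best is 47.

47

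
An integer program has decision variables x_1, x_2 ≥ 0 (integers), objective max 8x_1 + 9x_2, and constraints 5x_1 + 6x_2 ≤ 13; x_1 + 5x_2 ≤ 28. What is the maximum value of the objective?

The continuous relaxation peaks at (2.6, 0) with value 20.80; rounding to a feasible lattice point costs some objective.
(x_1,x_2)=(0,2): 5·0+6·2=12≤13, 1·0+5·2=10≤28, objective 18.
(x_1,x_2)=(1,1): 5·1+6·1=11≤13, 1·1+5·1=6≤28, objective 17.
(x_1,x_2)=(2,0): 5·2+6·0=10≤13, 1·2+5·0=2≤28, objective 16.
No feasible integer point exceeds 18.

18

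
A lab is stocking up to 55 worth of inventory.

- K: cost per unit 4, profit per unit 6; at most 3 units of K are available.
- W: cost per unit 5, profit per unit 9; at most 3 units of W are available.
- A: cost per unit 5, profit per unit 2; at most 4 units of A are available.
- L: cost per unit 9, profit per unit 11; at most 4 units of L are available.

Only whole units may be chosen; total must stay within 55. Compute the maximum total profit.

78

1×K, 3×W, and 4×L: cost 55 ≤ 55, profit 1·6 + 3·9 + 4·11 = 77.
3×K, 3×W, and 3×L: cost 54 ≤ 55, profit 3·6 + 3·9 + 3·11 = 78.
Best is 78.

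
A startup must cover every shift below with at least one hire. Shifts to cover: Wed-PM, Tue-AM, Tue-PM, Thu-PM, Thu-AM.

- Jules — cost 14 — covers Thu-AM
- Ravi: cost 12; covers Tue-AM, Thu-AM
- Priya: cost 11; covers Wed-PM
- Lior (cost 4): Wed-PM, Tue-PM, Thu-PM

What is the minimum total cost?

16

Choose Ravi and Lior: together they cover Wed-PM, Tue-AM, Tue-PM, Thu-PM, Thu-AM — every shift.
Total cost: 12 + 4 = 16.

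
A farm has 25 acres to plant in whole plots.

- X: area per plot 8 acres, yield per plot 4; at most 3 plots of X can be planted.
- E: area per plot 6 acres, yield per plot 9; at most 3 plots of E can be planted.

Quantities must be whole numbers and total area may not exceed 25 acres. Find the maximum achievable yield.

This is a bounded integer knapsack.
3×E: area 18 ≤ 25, yield 3·9 = 27.
1×X and 2×E: area 20 ≤ 25, yield 1·4 + 2·9 = 22.
Best is 27.

27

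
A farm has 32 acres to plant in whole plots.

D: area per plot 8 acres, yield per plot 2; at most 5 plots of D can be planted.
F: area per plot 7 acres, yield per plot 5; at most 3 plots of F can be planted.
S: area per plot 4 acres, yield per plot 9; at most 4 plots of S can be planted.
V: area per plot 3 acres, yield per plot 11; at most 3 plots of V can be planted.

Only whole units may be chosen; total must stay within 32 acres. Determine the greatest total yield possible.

V has the best ratio (11/3); taking only V gives at most 3×11 = 33 (stopped by the supply cap of 3).
Mixing does better — 1×F, 4×S, and 3×V: area 32 ≤ 32, yield 1·5 + 4·9 + 3·11 = 74.

74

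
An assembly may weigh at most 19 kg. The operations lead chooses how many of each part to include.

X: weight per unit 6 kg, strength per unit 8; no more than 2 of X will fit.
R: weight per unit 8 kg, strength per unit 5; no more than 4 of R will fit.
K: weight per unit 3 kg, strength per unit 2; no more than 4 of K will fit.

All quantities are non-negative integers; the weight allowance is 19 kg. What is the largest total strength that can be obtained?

2×X and 2×K: weight 18 ≤ 19, strength 2·8 + 2·2 = 20.
2×X and 1×K: weight 15 ≤ 19, strength 2·8 + 1·2 = 18.
Best is 20.

20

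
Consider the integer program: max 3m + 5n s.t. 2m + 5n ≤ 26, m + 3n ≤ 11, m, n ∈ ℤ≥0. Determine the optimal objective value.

33

(m,n)=(11,0): 2·11+5·0=22≤26, 1·11+3·0=11≤11, objective 33.
(m,n)=(10,0): 2·10+5·0=20≤26, 1·10+3·0=10≤11, objective 30.
The best lattice point is (11,0), giving 33.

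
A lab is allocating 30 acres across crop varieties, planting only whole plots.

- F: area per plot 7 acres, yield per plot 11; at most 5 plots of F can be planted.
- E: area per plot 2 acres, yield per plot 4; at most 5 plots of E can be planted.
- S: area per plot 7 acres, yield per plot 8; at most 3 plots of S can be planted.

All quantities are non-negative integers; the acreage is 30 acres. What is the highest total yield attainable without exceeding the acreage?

This is a bounded integer knapsack.
E has the best ratio (4/2); taking only E gives at most 5×4 = 20 (stopped by the supply cap of 5).
Mixing does better — 3×F and 4×E: area 29 ≤ 30, yield 3·11 + 4·4 = 49.

49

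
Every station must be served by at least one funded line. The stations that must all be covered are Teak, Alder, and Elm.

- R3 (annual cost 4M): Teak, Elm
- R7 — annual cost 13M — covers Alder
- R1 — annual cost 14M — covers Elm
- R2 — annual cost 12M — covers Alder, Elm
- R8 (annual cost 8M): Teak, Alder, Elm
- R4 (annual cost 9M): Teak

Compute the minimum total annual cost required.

8

The greedy cost-per-new-station heuristic would pick R3 and R8 for 12, but a cheaper cover exists.
R8 alone covers Teak, Alder, Elm — every station.
Total annual cost: 8.
No cover costs less than 8.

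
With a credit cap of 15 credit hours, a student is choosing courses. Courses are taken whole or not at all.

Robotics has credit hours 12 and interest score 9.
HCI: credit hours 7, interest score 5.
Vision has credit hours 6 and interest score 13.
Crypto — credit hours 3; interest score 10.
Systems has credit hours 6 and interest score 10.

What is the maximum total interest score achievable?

33

Take Vision, Crypto, and Systems: credit hours 6 + 3 + 6 = 15 ≤ 15, interest score 13 + 10 + 10 = 33.
No other feasible combination does better.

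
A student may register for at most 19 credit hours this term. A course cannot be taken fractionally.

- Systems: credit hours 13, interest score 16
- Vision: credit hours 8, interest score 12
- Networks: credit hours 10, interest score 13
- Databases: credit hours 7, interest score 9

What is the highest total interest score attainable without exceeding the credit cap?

Allowing fractional choices, the relaxed optimum would be about 26.3, but courses are indivisible.
Networks + Databases: credit hours 10 + 7 = 17 ≤ 19, interest score 13 + 9 = 22.
Vision + Networks: credit hours 8 + 10 = 18 ≤ 19, interest score 12 + 13 = 25.
Vision + Databases: credit hours 8 + 7 = 15 ≤ 19, interest score 12 + 9 = 21.
Best is Vision and Networks with total interest score 25.

25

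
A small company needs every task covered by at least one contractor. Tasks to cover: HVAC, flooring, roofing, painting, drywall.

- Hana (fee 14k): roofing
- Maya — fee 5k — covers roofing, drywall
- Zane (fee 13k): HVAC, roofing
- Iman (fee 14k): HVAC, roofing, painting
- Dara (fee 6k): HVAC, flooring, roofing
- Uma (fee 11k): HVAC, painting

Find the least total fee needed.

22

This is an integer covering problem.
Choose Maya, Dara, and Uma: together they cover HVAC, flooring, roofing, painting, drywall — every task.
Total fee: 5 + 6 + 11 = 22.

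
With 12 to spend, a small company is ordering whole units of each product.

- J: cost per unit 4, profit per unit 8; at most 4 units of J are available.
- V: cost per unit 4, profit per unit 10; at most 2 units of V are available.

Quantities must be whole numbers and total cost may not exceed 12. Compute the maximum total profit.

Take 1×J and 2×V: cost 12 ≤ 12, profit 1·8 + 2·10 = 28.
V has the best ratio (10/4) and is taken to its limit of 2; remaining capacity is filled optimally with the others.

28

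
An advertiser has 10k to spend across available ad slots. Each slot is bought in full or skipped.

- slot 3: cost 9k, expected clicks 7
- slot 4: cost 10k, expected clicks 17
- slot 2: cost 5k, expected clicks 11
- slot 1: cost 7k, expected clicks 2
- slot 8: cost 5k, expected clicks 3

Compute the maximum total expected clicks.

Allowing fractional choices, the relaxed optimum would be about 19.5, but ad slots are indivisible.
slot 4: cost 10 ≤ 10, expected clicks 17.
slot 2 + slot 8: cost 5 + 5 = 10 ≤ 10, expected clicks 11 + 3 = 14.
Best is slot 4 with total expected clicks 17.

17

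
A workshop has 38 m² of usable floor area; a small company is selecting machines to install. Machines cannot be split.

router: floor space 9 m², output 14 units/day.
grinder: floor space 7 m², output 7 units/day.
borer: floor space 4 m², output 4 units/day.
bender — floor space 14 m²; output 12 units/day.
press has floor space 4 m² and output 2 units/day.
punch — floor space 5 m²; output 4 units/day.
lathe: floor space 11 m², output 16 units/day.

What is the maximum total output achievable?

Allowing fractional choices, the relaxed optimum would be about 47.0, but machines are indivisible.
router + grinder + borer + punch + lathe: floor space 9 + 7 + 4 + 5 + 11 = 36 ≤ 38, output 14 + 7 + 4 + 4 + 16 = 45.
router + bender + press + lathe: floor space 9 + 14 + 4 + 11 = 38 ≤ 38, output 14 + 12 + 2 + 16 = 44.
router + borer + bender + lathe: floor space 9 + 4 + 14 + 11 = 38 ≤ 38, output 14 + 4 + 12 + 16 = 46.
Best is router, borer, bender, and lathe with total output 46.

46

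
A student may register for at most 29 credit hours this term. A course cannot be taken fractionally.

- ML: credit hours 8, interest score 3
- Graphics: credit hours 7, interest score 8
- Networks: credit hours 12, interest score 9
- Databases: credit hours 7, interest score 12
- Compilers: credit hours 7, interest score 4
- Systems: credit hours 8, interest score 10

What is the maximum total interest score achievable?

Allowing fractional choices, the relaxed optimum would be about 35.2, but courses are indivisible.
Graphics + Databases + Systems: credit hours 7 + 7 + 8 = 22 ≤ 29, interest score 8 + 12 + 10 = 30.
Graphics + Databases + Compilers + Systems: credit hours 7 + 7 + 7 + 8 = 29 ≤ 29, interest score 8 + 12 + 4 + 10 = 34.
Networks + Databases + Systems: credit hours 12 + 7 + 8 = 27 ≤ 29, interest score 9 + 12 + 10 = 31.
Best is Graphics, Databases, Compilers, and Systems with total interest score 34.

34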